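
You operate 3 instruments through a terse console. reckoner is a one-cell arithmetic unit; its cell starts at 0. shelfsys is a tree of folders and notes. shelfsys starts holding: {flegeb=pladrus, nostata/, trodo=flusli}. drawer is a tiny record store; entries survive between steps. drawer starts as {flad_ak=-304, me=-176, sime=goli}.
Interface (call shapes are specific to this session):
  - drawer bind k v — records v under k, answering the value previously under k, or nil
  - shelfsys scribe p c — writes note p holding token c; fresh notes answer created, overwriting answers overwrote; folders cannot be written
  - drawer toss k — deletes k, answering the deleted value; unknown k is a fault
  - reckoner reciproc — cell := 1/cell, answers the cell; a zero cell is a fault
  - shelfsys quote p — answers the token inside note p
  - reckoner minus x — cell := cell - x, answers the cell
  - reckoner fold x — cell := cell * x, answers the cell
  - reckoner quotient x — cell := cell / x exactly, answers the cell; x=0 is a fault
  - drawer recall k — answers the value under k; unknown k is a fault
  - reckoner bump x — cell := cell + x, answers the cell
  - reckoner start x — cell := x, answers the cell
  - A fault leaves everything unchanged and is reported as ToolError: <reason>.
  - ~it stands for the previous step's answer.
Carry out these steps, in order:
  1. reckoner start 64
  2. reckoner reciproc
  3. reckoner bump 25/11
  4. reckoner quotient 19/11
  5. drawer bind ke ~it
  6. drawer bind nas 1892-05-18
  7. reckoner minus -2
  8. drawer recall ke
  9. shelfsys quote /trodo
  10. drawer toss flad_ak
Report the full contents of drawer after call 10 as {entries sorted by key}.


Step: reckoner start[x=64]
Result: 64
Step: reckoner reciproc[]
Result: 1/64
Step: reckoner bump[x=25/11]
Result: 1611/704
Step: reckoner quotient[x=19/11]
Result: 1611/1216
Step: drawer bind[k=ke; v=~it]
Result: nil
Step: drawer bind[k=nas; v=1892-05-18]
Result: nil
Step: reckoner minus[x=-2]
Result: 4043/1216
Step: drawer recall[k=ke]
Result: 1611/1216
Step: shelfsys quote[p=/trodo]
Result: flusli
Step: drawer toss[k=flad_ak]
Result: -304

Answer: {ke=1611/1216, me=-176, nas=1892-05-18, sime=goli}


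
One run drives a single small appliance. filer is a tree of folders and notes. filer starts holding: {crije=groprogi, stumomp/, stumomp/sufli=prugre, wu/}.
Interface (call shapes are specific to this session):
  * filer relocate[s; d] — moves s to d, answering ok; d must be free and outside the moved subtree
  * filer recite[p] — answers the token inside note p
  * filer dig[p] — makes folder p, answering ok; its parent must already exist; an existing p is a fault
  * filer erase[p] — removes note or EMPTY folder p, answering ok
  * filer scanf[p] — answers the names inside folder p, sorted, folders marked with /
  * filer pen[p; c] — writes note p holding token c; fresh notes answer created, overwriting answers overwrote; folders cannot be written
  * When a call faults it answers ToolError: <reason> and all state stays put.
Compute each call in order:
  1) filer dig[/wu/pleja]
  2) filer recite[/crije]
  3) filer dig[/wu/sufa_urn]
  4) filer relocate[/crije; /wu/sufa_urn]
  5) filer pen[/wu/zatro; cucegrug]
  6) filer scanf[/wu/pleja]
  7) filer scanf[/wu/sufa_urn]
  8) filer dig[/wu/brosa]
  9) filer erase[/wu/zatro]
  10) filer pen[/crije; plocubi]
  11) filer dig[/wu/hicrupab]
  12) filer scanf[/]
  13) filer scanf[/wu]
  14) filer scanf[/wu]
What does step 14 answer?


Step: filer dig[/wu/pleja]
Result: ok
Step: filer recite[/crije]
Result: groprogi
Step: filer dig[/wu/sufa_urn]
Result: ok
Step: filer relocate[/crije; /wu/sufa_urn]
Result: ToolError: exists
Step: filer pen[/wu/zatro; cucegrug]
Result: created
Step: filer scanf[/wu/pleja]
Result: []
Step: filer scanf[/wu/sufa_urn]
Result: []
Step: filer dig[/wu/brosa]
Result: ok
Step: filer erase[/wu/zatro]
Result: ok
Step: filer pen[/crije; plocubi]
Result: overwrote
Step: filer dig[/wu/hicrupab]
Result: ok
Step: filer scanf[/]
Result: [crije, stumomp/, wu/]
Step: filer scanf[/wu]
Result: [brosa/, hicrupab/, pleja/, sufa_urn/]
Step: filer scanf[/wu]
Result: [brosa/, hicrupab/, pleja/, sufa_urn/]

Answer: [brosa/, hicrupab/, pleja/, sufa_urn/]


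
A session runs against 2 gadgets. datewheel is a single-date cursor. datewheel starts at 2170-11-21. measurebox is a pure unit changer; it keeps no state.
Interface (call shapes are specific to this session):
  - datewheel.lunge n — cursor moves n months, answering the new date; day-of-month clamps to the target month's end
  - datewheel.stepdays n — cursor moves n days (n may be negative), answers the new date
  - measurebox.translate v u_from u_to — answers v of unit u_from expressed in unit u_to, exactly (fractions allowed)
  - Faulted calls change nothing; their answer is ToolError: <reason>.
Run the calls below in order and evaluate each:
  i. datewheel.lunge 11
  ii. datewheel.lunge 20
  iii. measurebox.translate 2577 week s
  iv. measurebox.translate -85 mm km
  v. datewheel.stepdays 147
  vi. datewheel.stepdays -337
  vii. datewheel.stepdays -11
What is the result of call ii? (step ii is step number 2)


>>> lunge n=11
[out] 2171-10-21
>>> lunge n=20
[out] 2173-06-21
>>> translate v=2577 u_from=week u_to=s
[out] 1558569600
>>> translate v=-85 u_from=mm u_to=km
[out] -17/200000
>>> stepdays n=147
[out] 2173-11-15
>>> stepdays n=-337
[out] 2172-12-13
>>> stepdays n=-11
[out] 2172-12-02

Answer: 2173-06-21


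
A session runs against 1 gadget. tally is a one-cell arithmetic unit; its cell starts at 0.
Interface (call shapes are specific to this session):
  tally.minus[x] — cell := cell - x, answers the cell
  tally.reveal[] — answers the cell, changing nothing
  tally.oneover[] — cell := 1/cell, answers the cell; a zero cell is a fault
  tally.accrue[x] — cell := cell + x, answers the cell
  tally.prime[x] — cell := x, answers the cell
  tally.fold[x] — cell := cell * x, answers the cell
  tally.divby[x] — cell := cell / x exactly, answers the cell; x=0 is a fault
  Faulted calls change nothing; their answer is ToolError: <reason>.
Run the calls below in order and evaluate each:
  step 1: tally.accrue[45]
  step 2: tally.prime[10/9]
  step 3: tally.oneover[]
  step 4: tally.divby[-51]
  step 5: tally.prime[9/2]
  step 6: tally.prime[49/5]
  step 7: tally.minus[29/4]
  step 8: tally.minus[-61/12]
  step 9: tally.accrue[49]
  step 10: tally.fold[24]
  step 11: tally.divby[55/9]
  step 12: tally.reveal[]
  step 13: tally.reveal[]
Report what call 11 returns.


Answer: 61164/275

Derivation:
Step: accrue[x: 45]
Result: 45
Step: prime[x: 10/9]
Result: 10/9
Step: oneover[]
Result: 9/10
Step: divby[x: -51]
Result: -3/170
Step: prime[x: 9/2]
Result: 9/2
Step: prime[x: 49/5]
Result: 49/5
Step: minus[x: 29/4]
Result: 51/20
Step: minus[x: -61/12]
Result: 229/30
Step: accrue[x: 49]
Result: 1699/30
Step: fold[x: 24]
Result: 6796/5
Step: divby[x: 55/9]
Result: 61164/275
Step: reveal[]
Result: 61164/275
Step: reveal[]
Result: 61164/275


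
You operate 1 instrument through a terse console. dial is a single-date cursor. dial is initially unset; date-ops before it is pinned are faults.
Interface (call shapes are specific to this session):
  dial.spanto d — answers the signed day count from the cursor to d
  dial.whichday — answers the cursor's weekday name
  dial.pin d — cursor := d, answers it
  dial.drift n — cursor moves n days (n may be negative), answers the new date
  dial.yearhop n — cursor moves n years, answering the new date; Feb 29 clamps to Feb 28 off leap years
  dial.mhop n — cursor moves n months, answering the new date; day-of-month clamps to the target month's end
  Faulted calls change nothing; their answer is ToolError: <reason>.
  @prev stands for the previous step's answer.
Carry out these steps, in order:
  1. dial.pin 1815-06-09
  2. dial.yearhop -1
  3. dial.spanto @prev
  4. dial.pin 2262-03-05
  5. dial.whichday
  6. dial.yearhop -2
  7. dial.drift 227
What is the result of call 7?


Calling pin with d='1815-06-09': 1815-06-09.
Invoking yearhop with n='-1', — result: 1814-06-09.
I call spanto with d='@prev', which returns 0.
I try pin with d='2262-03-05', and observe 2262-03-05.
Now I run whichday(), which returns Wednesday.
I try yearhop with n='-2', and observe 2260-03-05.
Next I call drift with n='227', and observe 2260-10-18.

Answer: 2260-10-18


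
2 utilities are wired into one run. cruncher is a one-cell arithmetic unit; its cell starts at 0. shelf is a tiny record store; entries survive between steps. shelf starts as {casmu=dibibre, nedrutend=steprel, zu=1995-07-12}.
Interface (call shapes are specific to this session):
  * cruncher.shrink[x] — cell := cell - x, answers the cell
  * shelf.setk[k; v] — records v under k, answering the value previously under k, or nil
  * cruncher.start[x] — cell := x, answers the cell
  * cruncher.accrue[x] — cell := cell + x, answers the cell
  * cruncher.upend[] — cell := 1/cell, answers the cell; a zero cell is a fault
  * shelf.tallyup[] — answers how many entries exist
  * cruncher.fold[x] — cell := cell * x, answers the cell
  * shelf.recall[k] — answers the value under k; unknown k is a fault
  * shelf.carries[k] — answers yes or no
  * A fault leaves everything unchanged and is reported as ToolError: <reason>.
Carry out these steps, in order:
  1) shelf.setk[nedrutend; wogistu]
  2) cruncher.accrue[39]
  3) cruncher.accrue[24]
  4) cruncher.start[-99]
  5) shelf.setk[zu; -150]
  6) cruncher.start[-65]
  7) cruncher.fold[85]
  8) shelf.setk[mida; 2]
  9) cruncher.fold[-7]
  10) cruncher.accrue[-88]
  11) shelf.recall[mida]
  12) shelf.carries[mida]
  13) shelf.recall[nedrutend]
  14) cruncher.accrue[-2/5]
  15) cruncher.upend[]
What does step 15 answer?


Calling shelf.setk(k→nedrutend, v→wogistu): steprel.
I run cruncher.accrue(x→39), and see 39.
Calling cruncher.accrue(x→24), giving 63.
Invoking cruncher.start(x→-99), which returns -99.
I try shelf.setk(k→zu, v→-150), and get 1995-07-12.
Now I run cruncher.start(x→-65), giving -65.
Now I run cruncher.fold(x→85), — result: -5525.
Calling shelf.setk(k→mida, v→2): nil.
Next I call cruncher.fold(x→-7), → 38675.
I invoke cruncher.accrue(x→-88), and get 38587.
Now I run shelf.recall(k→mida): 2.
I use shelf.carries(k→mida), and get yes.
Now I run shelf.recall(k→nedrutend): wogistu.
Now I run cruncher.accrue(x→-2/5), and get 192933/5.
Now I run cruncher.upend(), and observe 5/192933.

Answer: 5/192933


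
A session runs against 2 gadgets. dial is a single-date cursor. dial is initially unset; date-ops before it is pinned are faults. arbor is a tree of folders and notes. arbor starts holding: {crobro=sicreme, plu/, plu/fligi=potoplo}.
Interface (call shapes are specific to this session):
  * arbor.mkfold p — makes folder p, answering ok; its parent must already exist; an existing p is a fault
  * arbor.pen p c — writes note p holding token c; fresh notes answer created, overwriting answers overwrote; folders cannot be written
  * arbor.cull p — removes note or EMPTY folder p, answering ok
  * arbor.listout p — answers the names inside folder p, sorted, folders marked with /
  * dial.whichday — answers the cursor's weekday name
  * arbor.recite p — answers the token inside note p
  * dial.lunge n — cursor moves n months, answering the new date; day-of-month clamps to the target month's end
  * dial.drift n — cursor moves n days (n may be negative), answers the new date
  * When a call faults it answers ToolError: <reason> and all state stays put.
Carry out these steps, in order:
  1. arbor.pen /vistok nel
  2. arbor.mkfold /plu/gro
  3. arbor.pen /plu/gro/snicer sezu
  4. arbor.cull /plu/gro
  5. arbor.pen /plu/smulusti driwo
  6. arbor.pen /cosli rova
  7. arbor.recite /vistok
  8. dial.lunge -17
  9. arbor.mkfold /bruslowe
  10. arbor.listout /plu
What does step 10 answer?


Act: pen[p=/vistok; c=nel]
Obs: created
Act: mkfold[p=/plu/gro]
Obs: ok
Act: pen[p=/plu/gro/snicer; c=sezu]
Obs: created
Act: cull[p=/plu/gro]
Obs: ToolError: not empty
Act: pen[p=/plu/smulusti; c=driwo]
Obs: created
Act: pen[p=/cosli; c=rova]
Obs: created
Act: recite[p=/vistok]
Obs: nel
Act: lunge[n=-17]
Obs: ToolError: no date set
Act: mkfold[p=/bruslowe]
Obs: ok
Act: listout[p=/plu]
Obs: [fligi, gro/, smulusti]

Answer: [fligi, gro/, smulusti]


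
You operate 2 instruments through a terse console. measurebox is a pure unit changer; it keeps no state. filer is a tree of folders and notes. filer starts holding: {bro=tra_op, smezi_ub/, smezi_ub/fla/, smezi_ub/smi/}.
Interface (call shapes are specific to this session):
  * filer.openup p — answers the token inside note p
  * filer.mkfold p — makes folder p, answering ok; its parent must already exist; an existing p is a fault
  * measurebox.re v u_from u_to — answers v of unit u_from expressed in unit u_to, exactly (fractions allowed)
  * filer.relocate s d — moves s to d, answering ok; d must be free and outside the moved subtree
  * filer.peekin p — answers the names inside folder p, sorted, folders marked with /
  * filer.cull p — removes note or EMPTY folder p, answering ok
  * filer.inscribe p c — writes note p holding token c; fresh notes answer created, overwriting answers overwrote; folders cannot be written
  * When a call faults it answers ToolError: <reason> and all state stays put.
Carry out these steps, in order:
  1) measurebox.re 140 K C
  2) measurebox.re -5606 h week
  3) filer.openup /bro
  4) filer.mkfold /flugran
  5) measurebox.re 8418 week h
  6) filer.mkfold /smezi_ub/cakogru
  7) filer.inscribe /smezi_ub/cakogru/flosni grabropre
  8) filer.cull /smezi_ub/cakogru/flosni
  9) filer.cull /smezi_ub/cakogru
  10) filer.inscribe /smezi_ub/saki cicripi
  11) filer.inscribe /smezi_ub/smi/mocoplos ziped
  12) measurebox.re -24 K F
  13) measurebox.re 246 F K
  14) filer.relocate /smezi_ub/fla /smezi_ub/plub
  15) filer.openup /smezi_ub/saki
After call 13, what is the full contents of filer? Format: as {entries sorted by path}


Answer: {bro=tra_op, flugran/, smezi_ub/, smezi_ub/fla/, smezi_ub/saki=cicripi, smezi_ub/smi/, smezi_ub/smi/mocoplos=ziped}

Derivation:
[in] measurebox.re 140 K C
[out] -2663/20
[in] measurebox.re -5606 h week
[out] -2803/84
[in] filer.openup /bro
[out] tra_op
[in] filer.mkfold /flugran
[out] ok
[in] measurebox.re 8418 week h
[out] 1414224
[in] filer.mkfold /smezi_ub/cakogru
[out] ok
[in] filer.inscribe /smezi_ub/cakogru/flosni grabropre
[out] created
[in] filer.cull /smezi_ub/cakogru/flosni
[out] ok
[in] filer.cull /smezi_ub/cakogru
[out] ok
[in] filer.inscribe /smezi_ub/saki cicripi
[out] created
[in] filer.inscribe /smezi_ub/smi/mocoplos ziped
[out] created
[in] measurebox.re -24 K F
[out] -50287/100
[in] measurebox.re 246 F K
[out] 70567/180
[in] filer.relocate /smezi_ub/fla /smezi_ub/plub
[out] ok
[in] filer.openup /smezi_ub/saki
[out] cicripi


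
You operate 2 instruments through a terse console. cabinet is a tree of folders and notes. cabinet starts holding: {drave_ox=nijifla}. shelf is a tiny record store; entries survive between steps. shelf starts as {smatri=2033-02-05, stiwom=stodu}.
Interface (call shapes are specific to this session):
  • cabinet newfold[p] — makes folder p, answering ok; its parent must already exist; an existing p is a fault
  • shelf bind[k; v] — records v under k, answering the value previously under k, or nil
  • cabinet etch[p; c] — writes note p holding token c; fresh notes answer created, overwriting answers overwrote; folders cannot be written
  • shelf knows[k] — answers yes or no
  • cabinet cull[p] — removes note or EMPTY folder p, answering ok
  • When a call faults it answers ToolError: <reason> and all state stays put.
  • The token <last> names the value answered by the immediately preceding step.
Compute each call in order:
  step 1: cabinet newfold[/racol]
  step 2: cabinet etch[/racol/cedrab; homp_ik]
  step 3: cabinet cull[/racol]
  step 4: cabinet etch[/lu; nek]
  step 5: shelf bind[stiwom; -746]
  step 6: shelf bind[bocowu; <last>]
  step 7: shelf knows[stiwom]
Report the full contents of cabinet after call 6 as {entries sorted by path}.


Answer: {drave_ox=nijifla, lu=nek, racol/, racol/cedrab=homp_ik}

Derivation:
# cabinet newfold(p→/racol) : ok
# cabinet etch(p→/racol/cedrab, c→homp_ik) : created
# cabinet cull(p→/racol) : ToolError: not empty
# cabinet etch(p→/lu, c→nek) : created
# shelf bind(k→stiwom, v→-746) : stodu
# shelf bind(k→bocowu, v→<last>) : nil
# shelf knows(k→stiwom) : yes


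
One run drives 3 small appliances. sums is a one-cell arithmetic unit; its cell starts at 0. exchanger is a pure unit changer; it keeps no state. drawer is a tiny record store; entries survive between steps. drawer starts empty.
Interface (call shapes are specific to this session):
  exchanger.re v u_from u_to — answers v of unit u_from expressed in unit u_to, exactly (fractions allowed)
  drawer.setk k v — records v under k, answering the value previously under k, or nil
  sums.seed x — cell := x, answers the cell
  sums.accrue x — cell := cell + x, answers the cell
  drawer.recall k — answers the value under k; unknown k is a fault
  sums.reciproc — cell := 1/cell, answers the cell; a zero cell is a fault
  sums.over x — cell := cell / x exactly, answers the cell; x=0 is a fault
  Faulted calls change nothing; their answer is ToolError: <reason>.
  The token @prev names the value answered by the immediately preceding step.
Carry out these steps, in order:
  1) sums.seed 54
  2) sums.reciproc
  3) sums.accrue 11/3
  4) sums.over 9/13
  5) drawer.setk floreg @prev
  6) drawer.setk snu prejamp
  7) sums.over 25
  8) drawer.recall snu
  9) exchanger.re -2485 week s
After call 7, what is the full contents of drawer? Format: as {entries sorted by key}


-> seed(x: 54)
<- 54
-> reciproc()
<- 1/54
-> accrue(x: 11/3)
<- 199/54
-> over(x: 9/13)
<- 2587/486
-> setk(k: floreg, v: @prev)
<- nil
-> setk(k: snu, v: prejamp)
<- nil
-> over(x: 25)
<- 2587/12150
-> recall(k: snu)
<- prejamp
-> re(v: -2485, u_from: week, u_to: s)
<- -1502928000

Answer: {floreg=2587/486, snu=prejamp}


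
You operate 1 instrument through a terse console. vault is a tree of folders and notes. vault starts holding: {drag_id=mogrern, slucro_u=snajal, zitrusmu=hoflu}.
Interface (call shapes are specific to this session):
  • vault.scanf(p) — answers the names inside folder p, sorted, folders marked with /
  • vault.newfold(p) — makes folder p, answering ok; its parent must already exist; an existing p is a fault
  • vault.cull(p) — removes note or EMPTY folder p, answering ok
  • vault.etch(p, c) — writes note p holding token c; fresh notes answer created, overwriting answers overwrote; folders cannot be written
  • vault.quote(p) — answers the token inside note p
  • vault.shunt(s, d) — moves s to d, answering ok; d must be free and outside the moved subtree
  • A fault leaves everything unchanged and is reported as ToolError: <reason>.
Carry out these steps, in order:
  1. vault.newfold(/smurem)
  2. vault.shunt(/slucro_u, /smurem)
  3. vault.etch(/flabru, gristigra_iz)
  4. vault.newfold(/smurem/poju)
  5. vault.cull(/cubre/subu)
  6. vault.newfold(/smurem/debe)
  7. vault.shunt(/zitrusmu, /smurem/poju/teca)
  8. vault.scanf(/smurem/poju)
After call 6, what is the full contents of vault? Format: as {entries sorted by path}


Answer: {drag_id=mogrern, flabru=gristigra_iz, slucro_u=snajal, smurem/, smurem/debe/, smurem/poju/, zitrusmu=hoflu}

Derivation:
Then newfold passing p→/smurem, and see ok.
Next I call shunt passing s→/slucro_u, d→/smurem, — result: ToolError: exists.
Using etch passing p→/flabru, c→gristigra_iz, → created.
Using newfold passing p→/smurem/poju, — result: ok.
Now I run cull passing p→/cubre/subu: ToolError: not found.
Now I run newfold passing p→/smurem/debe, and get ok.
I use shunt passing s→/zitrusmu, d→/smurem/poju/teca, giving ok.
Then scanf passing p→/smurem/poju, yielding [teca].


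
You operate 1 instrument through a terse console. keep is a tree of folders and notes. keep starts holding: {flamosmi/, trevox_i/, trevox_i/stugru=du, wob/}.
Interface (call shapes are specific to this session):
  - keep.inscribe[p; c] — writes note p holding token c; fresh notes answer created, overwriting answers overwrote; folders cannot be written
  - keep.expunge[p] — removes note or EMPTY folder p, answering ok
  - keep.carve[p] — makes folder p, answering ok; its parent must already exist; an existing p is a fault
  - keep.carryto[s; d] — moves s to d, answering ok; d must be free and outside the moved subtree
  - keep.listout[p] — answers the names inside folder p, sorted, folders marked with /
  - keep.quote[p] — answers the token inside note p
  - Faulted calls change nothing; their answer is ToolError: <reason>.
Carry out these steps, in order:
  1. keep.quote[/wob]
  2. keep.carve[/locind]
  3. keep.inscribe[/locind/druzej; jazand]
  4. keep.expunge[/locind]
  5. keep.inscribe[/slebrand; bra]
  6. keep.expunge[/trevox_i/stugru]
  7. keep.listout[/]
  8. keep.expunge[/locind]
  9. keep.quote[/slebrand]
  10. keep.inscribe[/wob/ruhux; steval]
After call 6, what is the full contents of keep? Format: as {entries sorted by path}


Step: keep.quote[p→/wob]
Result: ToolError: is a directory
Step: keep.carve[p→/locind]
Result: ok
Step: keep.inscribe[p→/locind/druzej; c→jazand]
Result: created
Step: keep.expunge[p→/locind]
Result: ToolError: not empty
Step: keep.inscribe[p→/slebrand; c→bra]
Result: created
Step: keep.expunge[p→/trevox_i/stugru]
Result: ok
Step: keep.listout[p→/]
Result: [flamosmi/, locind/, slebrand, trevox_i/, wob/]
Step: keep.expunge[p→/locind]
Result: ToolError: not empty
Step: keep.quote[p→/slebrand]
Result: bra
Step: keep.inscribe[p→/wob/ruhux; c→steval]
Result: created

Answer: {flamosmi/, locind/, locind/druzej=jazand, slebrand=bra, trevox_i/, wob/}


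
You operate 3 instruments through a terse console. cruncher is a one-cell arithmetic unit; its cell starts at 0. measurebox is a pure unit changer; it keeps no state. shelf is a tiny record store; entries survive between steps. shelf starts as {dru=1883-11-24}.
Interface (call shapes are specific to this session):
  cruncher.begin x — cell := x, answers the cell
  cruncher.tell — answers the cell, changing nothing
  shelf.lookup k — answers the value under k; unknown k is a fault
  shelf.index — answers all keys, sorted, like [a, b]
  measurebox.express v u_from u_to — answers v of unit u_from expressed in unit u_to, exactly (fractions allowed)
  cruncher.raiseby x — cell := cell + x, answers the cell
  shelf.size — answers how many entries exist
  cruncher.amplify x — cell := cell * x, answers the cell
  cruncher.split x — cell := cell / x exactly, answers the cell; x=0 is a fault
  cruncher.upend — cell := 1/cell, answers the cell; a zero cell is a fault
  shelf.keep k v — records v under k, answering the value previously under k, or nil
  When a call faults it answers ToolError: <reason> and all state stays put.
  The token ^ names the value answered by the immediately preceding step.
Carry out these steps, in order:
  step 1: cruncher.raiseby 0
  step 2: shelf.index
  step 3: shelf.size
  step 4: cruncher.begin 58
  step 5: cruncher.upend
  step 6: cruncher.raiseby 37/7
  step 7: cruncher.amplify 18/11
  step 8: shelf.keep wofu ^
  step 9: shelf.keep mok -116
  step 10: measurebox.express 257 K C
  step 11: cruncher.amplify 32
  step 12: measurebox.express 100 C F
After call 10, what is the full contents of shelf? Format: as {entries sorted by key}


Answer: {dru=1883-11-24, mok=-116, wofu=19377/2233}

Derivation:
Invoking cruncher.raiseby with x='0', yielding 0.
Invoking shelf.index(), and see [dru].
I use shelf.size(): 1.
Calling cruncher.begin with x='58', and see 58.
Next I call cruncher.upend, → 1/58.
Now I run cruncher.raiseby with x='37/7': 2153/406.
Invoking cruncher.amplify with x='18/11', — result: 19377/2233.
Invoking shelf.keep with k='wofu', v='^', which returns nil.
I run shelf.keep with k='mok', v='-116', yielding nil.
Calling measurebox.express with v='257', u_from='K', u_to='C', — result: -323/20.
I run cruncher.amplify with x='32', and see 620064/2233.
I use measurebox.express with v='100', u_from='C', u_to='F': 212.


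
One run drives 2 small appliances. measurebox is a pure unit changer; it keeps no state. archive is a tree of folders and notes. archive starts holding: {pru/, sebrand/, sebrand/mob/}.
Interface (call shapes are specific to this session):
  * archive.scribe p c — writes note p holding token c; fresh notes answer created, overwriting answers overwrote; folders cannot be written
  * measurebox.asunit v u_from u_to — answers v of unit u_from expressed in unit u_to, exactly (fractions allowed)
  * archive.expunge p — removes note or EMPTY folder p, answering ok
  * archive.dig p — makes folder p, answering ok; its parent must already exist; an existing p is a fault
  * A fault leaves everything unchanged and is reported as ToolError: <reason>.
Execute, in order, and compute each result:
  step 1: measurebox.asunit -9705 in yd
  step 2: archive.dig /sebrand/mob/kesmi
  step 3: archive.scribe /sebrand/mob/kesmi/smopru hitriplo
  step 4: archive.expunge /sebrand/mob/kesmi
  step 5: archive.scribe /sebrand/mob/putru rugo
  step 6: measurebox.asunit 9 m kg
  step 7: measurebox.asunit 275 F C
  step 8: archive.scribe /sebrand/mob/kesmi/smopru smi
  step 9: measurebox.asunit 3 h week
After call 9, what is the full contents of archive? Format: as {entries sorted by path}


I use measurebox.asunit on v=-9705, u_from=in, u_to=yd, yielding -3235/12.
Using archive.dig on p=/sebrand/mob/kesmi, which returns ok.
Using archive.scribe on p=/sebrand/mob/kesmi/smopru, c=hitriplo, and observe created.
I call archive.expunge on p=/sebrand/mob/kesmi, giving ToolError: not empty.
Invoking archive.scribe on p=/sebrand/mob/putru, c=rugo, and see created.
Using measurebox.asunit on v=9, u_from=m, u_to=kg: ToolError: incompatible units.
Next I call measurebox.asunit on v=275, u_from=F, u_to=C: 135.
Calling archive.scribe on p=/sebrand/mob/kesmi/smopru, c=smi, giving overwrote.
I try measurebox.asunit on v=3, u_from=h, u_to=week, giving 1/56.

Answer: {pru/, sebrand/, sebrand/mob/, sebrand/mob/kesmi/, sebrand/mob/kesmi/smopru=smi, sebrand/mob/putru=rugo}


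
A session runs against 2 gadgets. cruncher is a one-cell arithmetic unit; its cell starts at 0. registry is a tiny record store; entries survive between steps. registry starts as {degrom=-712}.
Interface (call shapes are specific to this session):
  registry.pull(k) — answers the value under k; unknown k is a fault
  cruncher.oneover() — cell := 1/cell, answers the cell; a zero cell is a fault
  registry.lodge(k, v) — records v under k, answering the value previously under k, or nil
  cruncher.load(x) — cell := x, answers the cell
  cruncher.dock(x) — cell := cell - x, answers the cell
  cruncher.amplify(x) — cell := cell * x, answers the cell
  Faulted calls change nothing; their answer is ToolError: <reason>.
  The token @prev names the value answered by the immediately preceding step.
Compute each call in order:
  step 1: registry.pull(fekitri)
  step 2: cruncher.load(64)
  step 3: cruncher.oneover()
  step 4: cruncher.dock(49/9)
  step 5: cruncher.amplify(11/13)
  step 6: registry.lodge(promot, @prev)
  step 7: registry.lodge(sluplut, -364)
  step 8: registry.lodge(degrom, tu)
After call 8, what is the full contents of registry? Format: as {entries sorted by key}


Answer: {degrom=tu, promot=-34397/7488, sluplut=-364}

Derivation:
// 1. registry.pull(k: fekitri) == ToolError: no such key fekitri
// 2. cruncher.load(x: 64) == 64
// 3. cruncher.oneover() == 1/64
// 4. cruncher.dock(x: 49/9) == -3127/576
// 5. cruncher.amplify(x: 11/13) == -34397/7488
// 6. registry.lodge(k: promot, v: @prev) == nil
// 7. registry.lodge(k: sluplut, v: -364) == nil
// 8. registry.lodge(k: degrom, v: tu) == -712


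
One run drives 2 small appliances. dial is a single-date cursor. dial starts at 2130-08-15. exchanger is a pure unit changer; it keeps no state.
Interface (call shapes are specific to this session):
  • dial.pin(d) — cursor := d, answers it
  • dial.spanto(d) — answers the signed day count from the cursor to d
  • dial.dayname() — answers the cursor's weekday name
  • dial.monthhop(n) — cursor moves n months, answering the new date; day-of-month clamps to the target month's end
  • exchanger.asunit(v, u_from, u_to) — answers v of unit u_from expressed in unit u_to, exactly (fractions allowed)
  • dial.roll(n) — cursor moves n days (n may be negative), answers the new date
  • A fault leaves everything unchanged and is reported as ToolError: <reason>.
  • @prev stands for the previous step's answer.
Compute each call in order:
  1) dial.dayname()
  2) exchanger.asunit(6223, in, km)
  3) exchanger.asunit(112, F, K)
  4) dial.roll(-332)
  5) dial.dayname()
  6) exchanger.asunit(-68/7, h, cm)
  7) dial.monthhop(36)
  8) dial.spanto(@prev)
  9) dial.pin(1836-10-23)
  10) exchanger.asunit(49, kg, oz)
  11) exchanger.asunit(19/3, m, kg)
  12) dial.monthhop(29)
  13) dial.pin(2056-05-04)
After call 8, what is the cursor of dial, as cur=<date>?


Answer: cur=2132-09-17

Derivation:
% dial.dayname() : Tuesday
% exchanger.asunit(v=6223, u_from=in, u_to=km) : 790321/5000000
% exchanger.asunit(v=112, u_from=F, u_to=K) : 57167/180
% dial.roll(n=-332) : 2129-09-17
% dial.dayname() : Saturday
% exchanger.asunit(v=-68/7, u_from=h, u_to=cm) : ToolError: incompatible units
% dial.monthhop(n=36) : 2132-09-17
% dial.spanto(d=@prev) : 0
% dial.pin(d=1836-10-23) : 1836-10-23
% exchanger.asunit(v=49, u_from=kg, u_to=oz) : 11200000000/6479891
% exchanger.asunit(v=19/3, u_from=m, u_to=kg) : ToolError: incompatible units
% dial.monthhop(n=29) : 1839-03-23
% dial.pin(d=2056-05-04) : 2056-05-04


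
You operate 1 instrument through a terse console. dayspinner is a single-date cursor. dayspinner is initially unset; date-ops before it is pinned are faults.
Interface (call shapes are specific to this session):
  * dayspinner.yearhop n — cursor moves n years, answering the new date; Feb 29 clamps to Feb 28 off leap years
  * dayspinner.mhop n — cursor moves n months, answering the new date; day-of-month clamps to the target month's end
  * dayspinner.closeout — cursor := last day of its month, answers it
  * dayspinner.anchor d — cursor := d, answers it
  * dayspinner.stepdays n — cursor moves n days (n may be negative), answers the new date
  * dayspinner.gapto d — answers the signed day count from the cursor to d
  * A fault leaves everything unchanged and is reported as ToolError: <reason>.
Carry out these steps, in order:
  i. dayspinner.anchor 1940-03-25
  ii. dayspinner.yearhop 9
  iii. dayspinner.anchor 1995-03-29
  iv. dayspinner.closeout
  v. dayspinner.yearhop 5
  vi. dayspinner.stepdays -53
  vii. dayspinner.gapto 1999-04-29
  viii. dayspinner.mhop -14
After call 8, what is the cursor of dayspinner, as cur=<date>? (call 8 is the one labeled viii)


Answer: cur=1998-12-07

Derivation:
Then dayspinner.anchor passing d=1940-03-25, and get 1940-03-25.
Now I run dayspinner.yearhop passing n=9, and see 1949-03-25.
Using dayspinner.anchor passing d=1995-03-29, — result: 1995-03-29.
Now I run dayspinner.closeout, — result: 1995-03-31.
I call dayspinner.yearhop passing n=5, — result: 2000-03-31.
I invoke dayspinner.stepdays passing n=-53: 2000-02-07.
Now I run dayspinner.gapto passing d=1999-04-29, and see -284.
Next I call dayspinner.mhop passing n=-14, — result: 1998-12-07.


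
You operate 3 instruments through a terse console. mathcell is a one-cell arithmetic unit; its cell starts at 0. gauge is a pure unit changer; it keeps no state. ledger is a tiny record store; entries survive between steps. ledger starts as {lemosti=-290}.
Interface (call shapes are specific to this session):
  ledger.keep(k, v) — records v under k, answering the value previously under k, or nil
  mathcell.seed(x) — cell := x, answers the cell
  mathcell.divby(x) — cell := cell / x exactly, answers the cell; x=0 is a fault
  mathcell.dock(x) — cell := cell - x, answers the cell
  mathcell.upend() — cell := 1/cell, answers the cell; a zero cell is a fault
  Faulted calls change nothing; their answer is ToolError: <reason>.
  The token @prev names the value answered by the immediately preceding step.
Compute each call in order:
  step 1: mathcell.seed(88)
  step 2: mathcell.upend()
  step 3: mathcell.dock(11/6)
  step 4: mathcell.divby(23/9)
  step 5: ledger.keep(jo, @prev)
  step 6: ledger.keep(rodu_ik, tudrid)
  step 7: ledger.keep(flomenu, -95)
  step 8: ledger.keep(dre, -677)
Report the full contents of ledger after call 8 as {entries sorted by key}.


Answer: {dre=-677, flomenu=-95, jo=-1443/2024, lemosti=-290, rodu_ik=tudrid}

Derivation:
% seed(88) : 88
% upend() : 1/88
% dock(11/6) : -481/264
% divby(23/9) : -1443/2024
% keep(jo, @prev) : nil
% keep(rodu_ik, tudrid) : nil
% keep(flomenu, -95) : nil
% keep(dre, -677) : nil


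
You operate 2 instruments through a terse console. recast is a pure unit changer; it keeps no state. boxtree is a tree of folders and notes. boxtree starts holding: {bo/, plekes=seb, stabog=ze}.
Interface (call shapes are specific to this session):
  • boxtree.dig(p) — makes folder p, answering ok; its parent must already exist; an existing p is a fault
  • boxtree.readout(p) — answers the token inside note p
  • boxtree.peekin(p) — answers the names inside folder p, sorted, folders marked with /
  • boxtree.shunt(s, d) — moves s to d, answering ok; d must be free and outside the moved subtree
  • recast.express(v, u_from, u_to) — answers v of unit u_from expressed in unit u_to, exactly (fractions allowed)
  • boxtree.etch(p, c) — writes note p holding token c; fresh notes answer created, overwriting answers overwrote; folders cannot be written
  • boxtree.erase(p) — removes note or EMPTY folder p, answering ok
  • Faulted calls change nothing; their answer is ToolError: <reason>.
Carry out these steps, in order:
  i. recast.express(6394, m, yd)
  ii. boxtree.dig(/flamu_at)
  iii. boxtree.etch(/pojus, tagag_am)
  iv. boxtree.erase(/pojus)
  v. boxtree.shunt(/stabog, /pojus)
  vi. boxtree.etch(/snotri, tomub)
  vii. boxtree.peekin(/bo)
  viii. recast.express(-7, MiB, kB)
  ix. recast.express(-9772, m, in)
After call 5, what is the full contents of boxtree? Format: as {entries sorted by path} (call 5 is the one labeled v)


I run recast.express passing v='6394', u_from='m', u_to='yd', — result: 7992500/1143.
Invoking boxtree.dig passing p='/flamu_at': ok.
I try boxtree.etch passing p='/pojus', c='tagag_am', which returns created.
Calling boxtree.erase passing p='/pojus', → ok.
I call boxtree.shunt passing s='/stabog', d='/pojus', and see ok.
Using boxtree.etch passing p='/snotri', c='tomub', which returns created.
I try boxtree.peekin passing p='/bo', giving [].
I try recast.express passing v='-7', u_from='MiB', u_to='kB': -917504/125.
Calling recast.express passing v='-9772', u_from='m', u_to='in', — result: -48860000/127.

Answer: {bo/, flamu_at/, plekes=seb, pojus=ze}


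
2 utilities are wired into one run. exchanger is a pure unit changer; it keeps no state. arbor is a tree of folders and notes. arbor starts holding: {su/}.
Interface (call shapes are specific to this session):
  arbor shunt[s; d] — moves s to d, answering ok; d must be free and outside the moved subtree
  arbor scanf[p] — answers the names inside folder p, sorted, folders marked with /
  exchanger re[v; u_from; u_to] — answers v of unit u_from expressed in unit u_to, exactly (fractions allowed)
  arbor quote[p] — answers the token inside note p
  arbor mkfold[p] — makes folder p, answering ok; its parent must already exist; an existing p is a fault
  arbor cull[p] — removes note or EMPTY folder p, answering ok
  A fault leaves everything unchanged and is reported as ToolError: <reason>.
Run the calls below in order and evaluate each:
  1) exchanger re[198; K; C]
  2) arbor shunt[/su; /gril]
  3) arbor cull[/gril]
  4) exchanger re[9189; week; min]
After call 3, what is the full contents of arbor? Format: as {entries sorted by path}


% 1. exchanger re(v=198, u_from=K, u_to=C) : -1503/20
% 2. arbor shunt(s=/su, d=/gril) : ok
% 3. arbor cull(p=/gril) : ok
% 4. exchanger re(v=9189, u_from=week, u_to=min) : 92625120

Answer: {}


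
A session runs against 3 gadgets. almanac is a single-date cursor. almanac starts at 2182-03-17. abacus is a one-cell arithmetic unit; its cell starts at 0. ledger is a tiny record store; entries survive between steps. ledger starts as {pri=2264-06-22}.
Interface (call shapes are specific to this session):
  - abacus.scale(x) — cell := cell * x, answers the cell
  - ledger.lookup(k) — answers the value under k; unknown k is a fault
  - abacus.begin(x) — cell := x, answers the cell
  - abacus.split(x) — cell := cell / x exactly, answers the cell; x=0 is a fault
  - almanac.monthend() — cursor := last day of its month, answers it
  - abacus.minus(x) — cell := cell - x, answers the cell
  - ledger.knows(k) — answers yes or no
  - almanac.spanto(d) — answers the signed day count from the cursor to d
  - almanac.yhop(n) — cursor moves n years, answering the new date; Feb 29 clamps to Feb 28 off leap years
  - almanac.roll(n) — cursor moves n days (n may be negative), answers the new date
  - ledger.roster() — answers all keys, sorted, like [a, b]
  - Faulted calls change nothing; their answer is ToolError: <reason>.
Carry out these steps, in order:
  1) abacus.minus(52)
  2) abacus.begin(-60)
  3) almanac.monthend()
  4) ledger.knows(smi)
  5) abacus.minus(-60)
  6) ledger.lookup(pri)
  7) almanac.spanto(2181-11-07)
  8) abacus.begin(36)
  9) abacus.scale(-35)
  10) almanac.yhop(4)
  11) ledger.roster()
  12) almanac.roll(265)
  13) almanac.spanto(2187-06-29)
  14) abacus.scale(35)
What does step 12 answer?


Answer: 2186-12-21

Derivation:
>>> abacus.minus x: 52
:: -52
>>> abacus.begin x: -60
:: -60
>>> almanac.monthend
:: 2182-03-31
>>> ledger.knows k: smi
:: no
>>> abacus.minus x: -60
:: 0
>>> ledger.lookup k: pri
:: 2264-06-22
>>> almanac.spanto d: 2181-11-07
:: -144
>>> abacus.begin x: 36
:: 36
>>> abacus.scale x: -35
:: -1260
>>> almanac.yhop n: 4
:: 2186-03-31
>>> ledger.roster
:: [pri]
>>> almanac.roll n: 265
:: 2186-12-21
>>> almanac.spanto d: 2187-06-29
:: 190
>>> abacus.scale x: 35
:: -44100


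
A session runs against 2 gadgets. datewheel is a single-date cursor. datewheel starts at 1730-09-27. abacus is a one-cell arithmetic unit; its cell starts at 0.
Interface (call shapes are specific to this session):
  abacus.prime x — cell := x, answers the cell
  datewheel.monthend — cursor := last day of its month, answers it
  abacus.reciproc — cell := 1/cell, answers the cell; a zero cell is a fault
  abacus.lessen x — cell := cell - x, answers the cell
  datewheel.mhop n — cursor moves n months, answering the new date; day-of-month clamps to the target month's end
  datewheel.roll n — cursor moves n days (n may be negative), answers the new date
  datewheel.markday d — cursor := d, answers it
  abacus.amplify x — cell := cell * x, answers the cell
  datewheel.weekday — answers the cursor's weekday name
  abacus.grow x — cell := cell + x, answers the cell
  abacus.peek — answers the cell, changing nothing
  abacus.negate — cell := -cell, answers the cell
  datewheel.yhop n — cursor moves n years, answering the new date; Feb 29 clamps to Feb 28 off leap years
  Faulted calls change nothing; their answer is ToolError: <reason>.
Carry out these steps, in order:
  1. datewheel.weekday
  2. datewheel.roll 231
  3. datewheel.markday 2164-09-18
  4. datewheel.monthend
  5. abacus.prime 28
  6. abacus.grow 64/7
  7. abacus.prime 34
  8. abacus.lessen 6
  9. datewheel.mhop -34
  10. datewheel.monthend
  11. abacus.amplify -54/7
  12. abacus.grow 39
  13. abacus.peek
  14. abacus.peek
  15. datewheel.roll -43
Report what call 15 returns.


Answer: 2161-10-18

Derivation:
-> datewheel.weekday()
<- Wednesday
-> datewheel.roll(n=231)
<- 1731-05-16
-> datewheel.markday(d=2164-09-18)
<- 2164-09-18
-> datewheel.monthend()
<- 2164-09-30
-> abacus.prime(x=28)
<- 28
-> abacus.grow(x=64/7)
<- 260/7
-> abacus.prime(x=34)
<- 34
-> abacus.lessen(x=6)
<- 28
-> datewheel.mhop(n=-34)
<- 2161-11-30
-> datewheel.monthend()
<- 2161-11-30
-> abacus.amplify(x=-54/7)
<- -216
-> abacus.grow(x=39)
<- -177
-> abacus.peek()
<- -177
-> abacus.peek()
<- -177
-> datewheel.roll(n=-43)
<- 2161-10-18
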